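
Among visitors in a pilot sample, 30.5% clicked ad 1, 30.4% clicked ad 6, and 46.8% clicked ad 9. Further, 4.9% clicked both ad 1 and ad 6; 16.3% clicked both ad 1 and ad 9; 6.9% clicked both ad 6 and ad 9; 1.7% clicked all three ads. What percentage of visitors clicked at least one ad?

81.3%

P(≥1) = 30.5 + 30.4 + 46.8 − 4.9 − 16.3 − 6.9 + 1.7 = 81.3%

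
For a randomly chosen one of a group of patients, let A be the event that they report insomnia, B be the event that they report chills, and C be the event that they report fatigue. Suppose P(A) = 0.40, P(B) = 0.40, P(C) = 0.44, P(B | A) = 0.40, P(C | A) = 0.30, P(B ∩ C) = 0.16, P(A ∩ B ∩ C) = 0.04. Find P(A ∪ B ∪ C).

P(A ∩ B) = P(A)·P(B|A) = 0.40 × 0.40 = 0.16
P(A ∩ C) = P(A)·P(C|A) = 0.40 × 0.30 = 0.12
By inclusion-exclusion,
P(A ∪ B ∪ C) = 0.40 + 0.40 + 0.44 − 0.16 − 0.12 − 0.16 + 0.04 = 0.84

0.84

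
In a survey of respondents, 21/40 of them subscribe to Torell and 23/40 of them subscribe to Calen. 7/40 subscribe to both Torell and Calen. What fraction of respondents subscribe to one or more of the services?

37/40

By inclusion–exclusion:
P(≥1) = 21/40 + 23/40 − 7/40 = 37/40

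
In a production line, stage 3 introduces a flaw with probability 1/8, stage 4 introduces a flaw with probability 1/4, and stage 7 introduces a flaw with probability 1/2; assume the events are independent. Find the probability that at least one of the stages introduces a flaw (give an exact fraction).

P(none) = (1 − 1/8) × (1 − 1/4) × (1 − 1/2) = 7/8 × 3/4 × 1/2 = 21/64
P(at least one) = 1 − 21/64 = 43/64

43/64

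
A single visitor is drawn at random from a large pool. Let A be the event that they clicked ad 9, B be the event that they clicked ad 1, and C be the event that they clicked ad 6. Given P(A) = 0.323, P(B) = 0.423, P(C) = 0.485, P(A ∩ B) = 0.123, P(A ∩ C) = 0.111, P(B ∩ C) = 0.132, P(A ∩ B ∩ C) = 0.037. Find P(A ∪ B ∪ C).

By inclusion–exclusion:
P(A ∪ B ∪ C) = 0.323 + 0.423 + 0.485 − 0.123 − 0.111 − 0.132 + 0.037 = 0.902

0.902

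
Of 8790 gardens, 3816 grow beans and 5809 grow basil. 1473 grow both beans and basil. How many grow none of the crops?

638

|union| = 3816 + 5809 − 1473 = 8152
None: 8790 − 8152 = 638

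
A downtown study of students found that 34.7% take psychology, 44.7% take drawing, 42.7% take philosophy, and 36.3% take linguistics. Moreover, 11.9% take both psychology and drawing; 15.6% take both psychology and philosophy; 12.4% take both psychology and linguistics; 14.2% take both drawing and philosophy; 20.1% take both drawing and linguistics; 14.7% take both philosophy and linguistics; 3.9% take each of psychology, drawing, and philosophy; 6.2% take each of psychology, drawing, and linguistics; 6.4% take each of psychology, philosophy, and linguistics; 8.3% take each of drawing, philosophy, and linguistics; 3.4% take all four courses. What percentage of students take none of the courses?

9.1%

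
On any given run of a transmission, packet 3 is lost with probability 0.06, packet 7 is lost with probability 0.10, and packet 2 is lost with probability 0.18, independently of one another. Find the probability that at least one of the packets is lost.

P(none) = (1 − 0.06) × (1 − 0.10) × (1 − 0.18) = 0.94 × 0.90 × 0.82 = 0.69372
P(at least one) = 1 − 0.69372 = 0.30628

0.30628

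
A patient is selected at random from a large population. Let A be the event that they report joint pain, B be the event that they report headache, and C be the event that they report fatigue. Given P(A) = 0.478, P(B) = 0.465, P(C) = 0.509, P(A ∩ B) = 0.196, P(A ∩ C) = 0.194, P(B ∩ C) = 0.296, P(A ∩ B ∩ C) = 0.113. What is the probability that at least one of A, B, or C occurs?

P(A ∪ B ∪ C) = 0.478 + 0.465 + 0.509 − 0.196 − 0.194 − 0.296 + 0.113 = 0.879

0.879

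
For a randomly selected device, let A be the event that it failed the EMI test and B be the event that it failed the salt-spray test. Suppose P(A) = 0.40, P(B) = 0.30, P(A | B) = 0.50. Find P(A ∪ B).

P(A ∩ B) = P(B)·P(A|B) = 0.30 × 0.50 = 0.15
By inclusion–exclusion:
P(A ∪ B) = 0.40 + 0.30 − 0.15 = 0.55

0.55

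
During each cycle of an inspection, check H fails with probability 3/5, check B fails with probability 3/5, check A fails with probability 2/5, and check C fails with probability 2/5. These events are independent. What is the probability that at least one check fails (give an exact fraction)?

589/625

P(none) = (1 − 3/5) × (1 − 3/5) × (1 − 2/5) × (1 − 2/5) = 2/5 × 2/5 × 3/5 × 3/5 = 36/625
P(at least one) = 1 − 36/625 = 589/625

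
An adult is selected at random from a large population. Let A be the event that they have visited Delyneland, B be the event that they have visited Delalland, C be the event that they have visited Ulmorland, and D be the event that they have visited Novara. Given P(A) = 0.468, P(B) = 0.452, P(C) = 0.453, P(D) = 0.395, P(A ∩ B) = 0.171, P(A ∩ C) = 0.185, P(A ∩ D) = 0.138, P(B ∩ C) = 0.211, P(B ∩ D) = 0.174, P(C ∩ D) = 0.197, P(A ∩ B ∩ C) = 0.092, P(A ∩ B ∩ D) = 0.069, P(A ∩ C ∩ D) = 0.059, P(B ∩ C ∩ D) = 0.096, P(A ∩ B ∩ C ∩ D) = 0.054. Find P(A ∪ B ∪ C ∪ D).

0.954

P(A ∪ B ∪ C ∪ D) = 0.468 + 0.452 + 0.453 + 0.395 − 0.171 − 0.185 − 0.138 − 0.211 − 0.174 − 0.197 + 0.092 + 0.069 + 0.059 + 0.096 − 0.054 = 0.954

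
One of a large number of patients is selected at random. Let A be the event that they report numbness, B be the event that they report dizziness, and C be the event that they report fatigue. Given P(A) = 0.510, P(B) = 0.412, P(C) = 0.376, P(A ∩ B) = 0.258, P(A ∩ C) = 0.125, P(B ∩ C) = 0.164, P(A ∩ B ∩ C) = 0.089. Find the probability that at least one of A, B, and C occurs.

0.840

By inclusion-exclusion,
P(A ∪ B ∪ C) = 0.510 + 0.412 + 0.376 − 0.258 − 0.125 − 0.164 + 0.089 = 0.840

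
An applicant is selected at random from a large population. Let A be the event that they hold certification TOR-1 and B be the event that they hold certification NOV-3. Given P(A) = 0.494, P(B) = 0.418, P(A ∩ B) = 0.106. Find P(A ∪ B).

Using inclusion–exclusion:
P(A ∪ B) = 0.494 + 0.418 − 0.106 = 0.806

0.806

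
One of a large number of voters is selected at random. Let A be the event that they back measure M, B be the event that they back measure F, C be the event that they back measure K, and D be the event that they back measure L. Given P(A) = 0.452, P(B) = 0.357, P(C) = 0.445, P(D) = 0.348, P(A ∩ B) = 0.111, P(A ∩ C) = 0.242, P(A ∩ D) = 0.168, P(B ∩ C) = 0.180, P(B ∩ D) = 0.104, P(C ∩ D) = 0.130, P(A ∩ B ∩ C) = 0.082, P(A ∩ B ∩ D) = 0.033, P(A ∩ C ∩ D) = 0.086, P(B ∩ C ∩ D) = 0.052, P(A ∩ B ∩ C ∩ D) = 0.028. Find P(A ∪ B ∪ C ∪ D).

0.892

By inclusion-exclusion,
P(A ∪ B ∪ C ∪ D) = 0.452 + 0.357 + 0.445 + 0.348 − 0.111 − 0.242 − 0.168 − 0.180 − 0.104 − 0.130 + 0.082 + 0.033 + 0.086 + 0.052 − 0.028 = 0.892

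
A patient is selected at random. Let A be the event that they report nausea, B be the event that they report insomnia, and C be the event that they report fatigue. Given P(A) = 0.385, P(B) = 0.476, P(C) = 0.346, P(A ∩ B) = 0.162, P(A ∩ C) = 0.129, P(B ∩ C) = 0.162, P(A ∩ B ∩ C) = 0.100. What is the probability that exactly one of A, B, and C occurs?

0.601

By inclusion–exclusion (exactly-one form):
P(exactly one) = 0.385 + 0.476 + 0.346 − 2·0.162 − 2·0.129 − 2·0.162 + 3·0.100 = 0.601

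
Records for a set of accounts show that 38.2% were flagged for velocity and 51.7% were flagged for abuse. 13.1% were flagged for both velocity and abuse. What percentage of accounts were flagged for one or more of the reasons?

76.8%

Using inclusion–exclusion:
P(≥1) = 38.2 + 51.7 − 13.1 = 76.8%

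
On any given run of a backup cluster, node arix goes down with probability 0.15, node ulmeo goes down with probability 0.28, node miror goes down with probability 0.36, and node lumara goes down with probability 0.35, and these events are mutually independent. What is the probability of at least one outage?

P(none) = (1 − 0.15) × (1 − 0.28) × (1 − 0.36) × (1 − 0.35) = 0.85 × 0.72 × 0.64 × 0.65 = 0.254592
P(at least one) = 1 − 0.254592 = 0.745408

0.745408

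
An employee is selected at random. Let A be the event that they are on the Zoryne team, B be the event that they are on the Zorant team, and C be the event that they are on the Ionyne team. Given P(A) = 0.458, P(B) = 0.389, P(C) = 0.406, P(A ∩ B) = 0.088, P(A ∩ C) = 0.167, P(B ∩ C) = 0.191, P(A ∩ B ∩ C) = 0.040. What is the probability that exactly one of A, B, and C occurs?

By inclusion–exclusion (exactly-one form):
P(exactly one) = 0.458 + 0.389 + 0.406 − 2·0.088 − 2·0.167 − 2·0.191 + 3·0.040 = 0.481

0.481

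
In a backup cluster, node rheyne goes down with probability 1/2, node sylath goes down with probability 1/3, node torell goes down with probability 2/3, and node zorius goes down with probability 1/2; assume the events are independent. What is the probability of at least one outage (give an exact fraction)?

P(none) = (1 − 1/2) × (1 − 1/3) × (1 − 2/3) × (1 − 1/2) = 1/2 × 2/3 × 1/3 × 1/2 = 1/18
P(at least one) = 1 − 1/18 = 17/18

17/18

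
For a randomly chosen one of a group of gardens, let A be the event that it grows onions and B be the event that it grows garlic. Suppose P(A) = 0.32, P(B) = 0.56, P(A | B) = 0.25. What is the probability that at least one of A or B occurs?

0.74

P(A ∩ B) = P(B)·P(A|B) = 0.56 × 0.25 = 0.14
Apply inclusion-exclusion:
P(A ∪ B) = 0.32 + 0.56 − 0.14 = 0.74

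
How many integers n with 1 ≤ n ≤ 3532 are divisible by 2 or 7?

2018

⌊3532/2⌋ + ⌊3532/7⌋ − ⌊3532/14⌋ = 1766 + 504 − 252 = 2018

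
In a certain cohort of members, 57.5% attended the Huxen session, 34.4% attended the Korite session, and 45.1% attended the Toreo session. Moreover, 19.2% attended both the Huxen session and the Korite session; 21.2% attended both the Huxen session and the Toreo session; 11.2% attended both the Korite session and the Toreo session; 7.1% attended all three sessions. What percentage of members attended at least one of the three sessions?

92.5%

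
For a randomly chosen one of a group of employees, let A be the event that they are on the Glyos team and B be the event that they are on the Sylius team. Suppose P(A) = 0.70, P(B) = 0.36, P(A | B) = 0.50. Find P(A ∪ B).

0.88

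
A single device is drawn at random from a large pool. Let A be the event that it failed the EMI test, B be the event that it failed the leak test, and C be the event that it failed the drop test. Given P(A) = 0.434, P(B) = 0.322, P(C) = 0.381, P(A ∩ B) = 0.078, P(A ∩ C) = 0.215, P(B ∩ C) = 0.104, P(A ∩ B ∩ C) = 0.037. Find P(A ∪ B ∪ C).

Using inclusion–exclusion:
P(A ∪ B ∪ C) = 0.434 + 0.322 + 0.381 − 0.078 − 0.215 − 0.104 + 0.037 = 0.777

0.777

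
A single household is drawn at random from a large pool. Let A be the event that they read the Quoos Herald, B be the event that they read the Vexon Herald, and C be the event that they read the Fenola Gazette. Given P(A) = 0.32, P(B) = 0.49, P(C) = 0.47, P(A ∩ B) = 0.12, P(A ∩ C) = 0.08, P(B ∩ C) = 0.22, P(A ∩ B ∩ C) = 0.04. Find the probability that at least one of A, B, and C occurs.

0.90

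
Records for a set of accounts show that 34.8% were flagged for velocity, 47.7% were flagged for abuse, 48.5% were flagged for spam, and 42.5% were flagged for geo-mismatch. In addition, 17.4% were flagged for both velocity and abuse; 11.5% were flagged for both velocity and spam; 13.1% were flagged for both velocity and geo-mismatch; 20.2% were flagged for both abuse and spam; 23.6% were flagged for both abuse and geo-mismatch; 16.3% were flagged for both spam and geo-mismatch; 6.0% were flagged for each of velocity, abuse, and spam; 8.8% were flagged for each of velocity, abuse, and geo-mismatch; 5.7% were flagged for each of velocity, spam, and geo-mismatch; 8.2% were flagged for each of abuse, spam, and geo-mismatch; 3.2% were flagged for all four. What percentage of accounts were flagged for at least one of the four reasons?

P(at least one) = 34.8 + 47.7 + 48.5 + 42.5 − 17.4 − 11.5 − 13.1 − 20.2 − 23.6 − 16.3 + 6.0 + 8.8 + 5.7 + 8.2 − 3.2 = 96.9%

96.9%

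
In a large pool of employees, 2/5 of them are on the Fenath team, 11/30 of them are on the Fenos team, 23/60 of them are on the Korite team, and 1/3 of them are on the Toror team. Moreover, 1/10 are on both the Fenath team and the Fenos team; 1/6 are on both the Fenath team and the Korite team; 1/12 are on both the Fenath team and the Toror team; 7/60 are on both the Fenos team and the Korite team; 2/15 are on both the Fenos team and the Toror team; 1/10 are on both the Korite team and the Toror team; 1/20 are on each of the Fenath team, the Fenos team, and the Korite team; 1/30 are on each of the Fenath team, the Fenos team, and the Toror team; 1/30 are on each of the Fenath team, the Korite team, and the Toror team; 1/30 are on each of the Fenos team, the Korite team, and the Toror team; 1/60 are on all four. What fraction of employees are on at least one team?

P(≥1) = 2/5 + 11/30 + 23/60 + 1/3 − 1/10 − 1/6 − 1/12 − 7/60 − 2/15 − 1/10 + 1/20 + 1/30 + 1/30 + 1/30 − 1/60 = 11/12

11/12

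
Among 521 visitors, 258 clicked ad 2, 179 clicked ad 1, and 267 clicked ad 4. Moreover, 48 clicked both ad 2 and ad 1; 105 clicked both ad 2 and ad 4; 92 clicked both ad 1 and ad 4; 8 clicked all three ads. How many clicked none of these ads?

|at least one| = 258 + 179 + 267 − 48 − 105 − 92 + 8 = 467
None: 521 − 467 = 54

54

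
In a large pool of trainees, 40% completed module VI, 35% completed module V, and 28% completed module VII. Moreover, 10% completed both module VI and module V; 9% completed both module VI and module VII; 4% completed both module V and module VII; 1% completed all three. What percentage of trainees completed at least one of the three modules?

81%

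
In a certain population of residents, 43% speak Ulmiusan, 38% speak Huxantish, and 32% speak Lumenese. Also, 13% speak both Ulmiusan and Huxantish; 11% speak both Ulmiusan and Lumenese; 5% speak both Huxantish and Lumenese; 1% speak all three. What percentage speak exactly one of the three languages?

58%

By inclusion–exclusion (exactly-one form):
P(exactly one) = 43 + 38 + 32 − 2·13 − 2·11 − 2·5 + 3·1 = 58%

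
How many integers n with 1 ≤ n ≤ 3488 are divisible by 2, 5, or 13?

Apply inclusion-exclusion:
1744 + 697 + 268 − 348 − 134 − 53 + 26 = 2200

2200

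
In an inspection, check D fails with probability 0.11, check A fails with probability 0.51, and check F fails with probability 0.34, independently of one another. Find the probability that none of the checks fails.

Independence gives P(none) = ∏(1 − pᵢ).
P(none) = (1 − 0.11) × (1 − 0.51) × (1 − 0.34) = 0.89 × 0.49 × 0.66 = 0.287826

0.287826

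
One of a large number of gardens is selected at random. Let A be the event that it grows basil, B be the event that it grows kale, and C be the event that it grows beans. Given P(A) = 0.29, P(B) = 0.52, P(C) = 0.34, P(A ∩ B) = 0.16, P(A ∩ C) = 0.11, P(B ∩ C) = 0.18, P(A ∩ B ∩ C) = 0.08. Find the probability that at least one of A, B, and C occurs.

P(A ∪ B ∪ C) = 0.29 + 0.52 + 0.34 − 0.16 − 0.11 − 0.18 + 0.08 = 0.78

0.78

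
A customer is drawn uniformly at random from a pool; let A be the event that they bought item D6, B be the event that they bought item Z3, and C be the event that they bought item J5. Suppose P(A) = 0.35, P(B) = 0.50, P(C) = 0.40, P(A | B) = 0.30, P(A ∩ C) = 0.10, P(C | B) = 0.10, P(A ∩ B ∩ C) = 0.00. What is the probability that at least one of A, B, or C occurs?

P(A ∩ B) = P(B)·P(A|B) = 0.50 × 0.30 = 0.15
P(B ∩ C) = P(B)·P(C|B) = 0.50 × 0.10 = 0.05
By inclusion-exclusion,
P(A ∪ B ∪ C) = 0.35 + 0.50 + 0.40 − 0.15 − 0.10 − 0.05 + 0.00 = 0.95

0.95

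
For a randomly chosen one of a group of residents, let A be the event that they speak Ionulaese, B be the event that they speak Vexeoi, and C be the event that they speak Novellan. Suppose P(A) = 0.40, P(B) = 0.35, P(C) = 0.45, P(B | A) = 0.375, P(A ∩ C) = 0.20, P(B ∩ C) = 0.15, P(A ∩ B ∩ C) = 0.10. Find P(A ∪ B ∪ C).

0.80

P(A ∩ B) = P(A)·P(B|A) = 0.40 × 0.375 = 0.15
Apply inclusion-exclusion:
P(A ∪ B ∪ C) = 0.40 + 0.35 + 0.45 − 0.15 − 0.20 − 0.15 + 0.10 = 0.80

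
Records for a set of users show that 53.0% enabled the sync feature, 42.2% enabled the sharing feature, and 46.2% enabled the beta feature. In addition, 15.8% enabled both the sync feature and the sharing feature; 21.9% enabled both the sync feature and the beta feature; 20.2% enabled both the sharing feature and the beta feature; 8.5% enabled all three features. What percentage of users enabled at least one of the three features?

92.0%

By inclusion-exclusion,
P(at least one) = 53.0 + 42.2 + 46.2 − 15.8 − 21.9 − 20.2 + 8.5 = 92.0%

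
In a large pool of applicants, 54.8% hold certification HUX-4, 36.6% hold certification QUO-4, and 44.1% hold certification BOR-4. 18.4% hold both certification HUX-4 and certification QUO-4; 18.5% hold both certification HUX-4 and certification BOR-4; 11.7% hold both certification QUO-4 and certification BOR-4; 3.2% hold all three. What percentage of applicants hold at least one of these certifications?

90.1%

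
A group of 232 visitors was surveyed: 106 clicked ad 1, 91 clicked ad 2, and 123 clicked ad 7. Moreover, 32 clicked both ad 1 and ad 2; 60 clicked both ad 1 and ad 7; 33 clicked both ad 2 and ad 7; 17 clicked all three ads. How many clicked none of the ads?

20

Inclusion–exclusion gives
|union| = 106 + 91 + 123 − 32 − 60 − 33 + 17 = 212
None: 232 − 212 = 20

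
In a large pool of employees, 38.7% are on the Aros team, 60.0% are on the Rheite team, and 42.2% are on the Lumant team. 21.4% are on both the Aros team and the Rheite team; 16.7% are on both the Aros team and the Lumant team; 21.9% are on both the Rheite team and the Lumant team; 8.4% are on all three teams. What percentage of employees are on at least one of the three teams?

89.3%

Using inclusion–exclusion:
P(at least one) = 38.7 + 60.0 + 42.2 − 21.4 − 16.7 − 21.9 + 8.4 = 89.3%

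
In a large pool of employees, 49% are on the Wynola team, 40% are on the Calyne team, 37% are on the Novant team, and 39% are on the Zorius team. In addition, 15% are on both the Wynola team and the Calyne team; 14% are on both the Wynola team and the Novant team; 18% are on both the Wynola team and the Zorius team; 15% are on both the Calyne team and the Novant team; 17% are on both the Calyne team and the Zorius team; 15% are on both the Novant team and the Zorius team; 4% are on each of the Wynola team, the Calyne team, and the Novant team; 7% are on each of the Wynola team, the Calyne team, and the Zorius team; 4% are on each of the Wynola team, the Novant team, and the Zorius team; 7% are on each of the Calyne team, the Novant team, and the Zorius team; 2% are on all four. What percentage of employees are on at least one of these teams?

Using inclusion–exclusion:
P(at least one) = 49 + 40 + 37 + 39 − 15 − 14 − 18 − 15 − 17 − 15 + 4 + 7 + 4 + 7 − 2 = 91%

91%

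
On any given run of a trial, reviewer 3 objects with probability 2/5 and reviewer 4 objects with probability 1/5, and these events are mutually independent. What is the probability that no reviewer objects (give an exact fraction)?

12/25

Since the events are independent, P(none) is the product of the individual non-occurrence probabilities.
P(none) = (1 − 2/5) × (1 − 1/5) = 3/5 × 4/5 = 12/25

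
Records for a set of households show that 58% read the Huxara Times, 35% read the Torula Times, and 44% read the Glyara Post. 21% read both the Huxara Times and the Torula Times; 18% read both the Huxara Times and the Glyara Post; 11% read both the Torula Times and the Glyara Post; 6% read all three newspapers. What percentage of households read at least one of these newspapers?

Apply inclusion-exclusion:
P(union) = 58 + 35 + 44 − 21 − 18 − 11 + 6 = 93%

93%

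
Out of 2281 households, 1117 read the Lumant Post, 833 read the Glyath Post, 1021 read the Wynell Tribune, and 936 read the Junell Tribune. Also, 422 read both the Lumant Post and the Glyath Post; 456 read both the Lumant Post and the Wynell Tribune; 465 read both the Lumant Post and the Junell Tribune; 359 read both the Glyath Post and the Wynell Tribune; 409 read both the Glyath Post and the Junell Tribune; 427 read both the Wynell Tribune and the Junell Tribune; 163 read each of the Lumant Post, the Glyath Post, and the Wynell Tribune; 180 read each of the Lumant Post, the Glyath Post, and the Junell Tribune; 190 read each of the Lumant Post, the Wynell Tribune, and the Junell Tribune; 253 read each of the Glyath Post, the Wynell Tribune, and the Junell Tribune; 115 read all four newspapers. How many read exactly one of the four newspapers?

729

|exactly one| = 1117 + 833 + 1021 + 936 − 2·422 − 2·456 − 2·465 − 2·359 − 2·409 − 2·427 + 3·163 + 3·180 + 3·190 + 3·253 − 4·115 = 729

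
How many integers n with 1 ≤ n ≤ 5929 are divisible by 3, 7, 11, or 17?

3030

Inclusion–exclusion gives
1976 + 847 + 539 + 348 − 282 − 179 − 116 − 77 − 49 − 31 + 25 + 16 + 10 + 4 − 1 = 3030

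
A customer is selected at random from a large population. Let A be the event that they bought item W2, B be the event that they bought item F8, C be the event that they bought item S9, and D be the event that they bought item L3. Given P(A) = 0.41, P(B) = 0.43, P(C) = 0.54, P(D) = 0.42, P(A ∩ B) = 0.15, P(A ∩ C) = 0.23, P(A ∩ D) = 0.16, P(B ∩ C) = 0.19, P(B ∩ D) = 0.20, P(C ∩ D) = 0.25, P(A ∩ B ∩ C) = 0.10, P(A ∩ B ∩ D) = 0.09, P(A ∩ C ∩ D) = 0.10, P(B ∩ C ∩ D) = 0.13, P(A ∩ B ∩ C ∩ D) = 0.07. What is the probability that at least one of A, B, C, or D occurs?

Inclusion–exclusion gives
P(A ∪ B ∪ C ∪ D) = 0.41 + 0.43 + 0.54 + 0.42 − 0.15 − 0.23 − 0.16 − 0.19 − 0.20 − 0.25 + 0.10 + 0.09 + 0.10 + 0.13 − 0.07 = 0.97

0.97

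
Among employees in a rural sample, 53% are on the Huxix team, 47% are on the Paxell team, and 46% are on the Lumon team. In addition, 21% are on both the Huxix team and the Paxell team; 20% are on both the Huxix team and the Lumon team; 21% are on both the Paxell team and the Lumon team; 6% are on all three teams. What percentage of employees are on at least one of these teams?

P(union) = 53 + 47 + 46 − 21 − 20 − 21 + 6 = 90%

90%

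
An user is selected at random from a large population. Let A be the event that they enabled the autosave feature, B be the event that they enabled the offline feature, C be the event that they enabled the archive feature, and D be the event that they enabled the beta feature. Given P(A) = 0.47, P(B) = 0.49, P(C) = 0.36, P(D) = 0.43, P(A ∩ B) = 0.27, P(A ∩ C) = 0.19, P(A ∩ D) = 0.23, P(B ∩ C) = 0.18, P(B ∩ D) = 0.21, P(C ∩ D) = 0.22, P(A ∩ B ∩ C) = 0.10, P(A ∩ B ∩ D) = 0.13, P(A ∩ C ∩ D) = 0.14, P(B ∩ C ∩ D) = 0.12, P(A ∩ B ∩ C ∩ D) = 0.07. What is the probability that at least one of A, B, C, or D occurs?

0.87

P(A ∪ B ∪ C ∪ D) = 0.47 + 0.49 + 0.36 + 0.43 − 0.27 − 0.19 − 0.23 − 0.18 − 0.21 − 0.22 + 0.10 + 0.13 + 0.14 + 0.12 − 0.07 = 0.87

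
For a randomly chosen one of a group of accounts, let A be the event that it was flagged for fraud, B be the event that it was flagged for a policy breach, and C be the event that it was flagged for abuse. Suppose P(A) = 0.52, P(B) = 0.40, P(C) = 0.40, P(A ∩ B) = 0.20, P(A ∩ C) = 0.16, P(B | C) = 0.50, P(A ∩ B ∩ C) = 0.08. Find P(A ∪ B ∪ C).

P(B ∩ C) = P(C)·P(B|C) = 0.40 × 0.50 = 0.20
P(A ∪ B ∪ C) = 0.52 + 0.40 + 0.40 − 0.20 − 0.16 − 0.20 + 0.08 = 0.84

0.84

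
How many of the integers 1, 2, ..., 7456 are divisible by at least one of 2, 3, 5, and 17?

By inclusion–exclusion:
floor(7456/2) + floor(7456/3) + floor(7456/5) + floor(7456/17) − floor(7456/6) − floor(7456/10) − floor(7456/34) − floor(7456/15) − floor(7456/51) − floor(7456/85) + floor(7456/30) + floor(7456/102) + floor(7456/170) + floor(7456/255) − floor(7456/510) = 3728 + 2485 + 1491 + 438 − 1242 − 745 − 219 − 497 − 146 − 87 + 248 + 73 + 43 + 29 − 14 = 5585

5585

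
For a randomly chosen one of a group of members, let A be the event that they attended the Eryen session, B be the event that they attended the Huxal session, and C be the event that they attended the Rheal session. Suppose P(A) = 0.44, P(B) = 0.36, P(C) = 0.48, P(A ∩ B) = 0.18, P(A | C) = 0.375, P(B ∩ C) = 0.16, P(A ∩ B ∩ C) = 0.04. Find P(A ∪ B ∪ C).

0.80

P(A ∩ C) = P(C)·P(A|C) = 0.48 × 0.375 = 0.18
P(A ∪ B ∪ C) = 0.44 + 0.36 + 0.48 − 0.18 − 0.18 − 0.16 + 0.04 = 0.80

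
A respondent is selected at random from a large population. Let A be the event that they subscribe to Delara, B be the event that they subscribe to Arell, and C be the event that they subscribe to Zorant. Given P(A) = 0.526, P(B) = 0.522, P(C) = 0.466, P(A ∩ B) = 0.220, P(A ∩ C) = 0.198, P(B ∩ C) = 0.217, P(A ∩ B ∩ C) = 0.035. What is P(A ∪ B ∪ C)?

0.914

P(A ∪ B ∪ C) = 0.526 + 0.522 + 0.466 − 0.220 − 0.198 − 0.217 + 0.035 = 0.914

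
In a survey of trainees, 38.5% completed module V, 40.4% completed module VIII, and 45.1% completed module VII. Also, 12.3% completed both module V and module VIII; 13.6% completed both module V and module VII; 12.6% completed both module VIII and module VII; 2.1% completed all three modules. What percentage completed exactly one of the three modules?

By inclusion–exclusion (exactly-one form):
P(exactly one) = 38.5 + 40.4 + 45.1 − 2·12.3 − 2·13.6 − 2·12.6 + 3·2.1 = 53.3%

53.3%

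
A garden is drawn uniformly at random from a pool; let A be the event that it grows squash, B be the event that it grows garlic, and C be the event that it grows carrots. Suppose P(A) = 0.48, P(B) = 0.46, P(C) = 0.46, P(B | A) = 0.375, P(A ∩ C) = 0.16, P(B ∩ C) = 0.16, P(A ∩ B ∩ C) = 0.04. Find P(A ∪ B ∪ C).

P(A ∩ B) = P(A)·P(B|A) = 0.48 × 0.375 = 0.18
By inclusion–exclusion:
P(A ∪ B ∪ C) = 0.48 + 0.46 + 0.46 − 0.18 − 0.16 − 0.16 + 0.04 = 0.94

0.94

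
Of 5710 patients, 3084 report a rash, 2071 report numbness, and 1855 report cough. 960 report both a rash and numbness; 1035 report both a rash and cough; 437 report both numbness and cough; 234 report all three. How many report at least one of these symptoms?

4812

|at least one| = 3084 + 2071 + 1855 − 960 − 1035 − 437 + 234 = 4812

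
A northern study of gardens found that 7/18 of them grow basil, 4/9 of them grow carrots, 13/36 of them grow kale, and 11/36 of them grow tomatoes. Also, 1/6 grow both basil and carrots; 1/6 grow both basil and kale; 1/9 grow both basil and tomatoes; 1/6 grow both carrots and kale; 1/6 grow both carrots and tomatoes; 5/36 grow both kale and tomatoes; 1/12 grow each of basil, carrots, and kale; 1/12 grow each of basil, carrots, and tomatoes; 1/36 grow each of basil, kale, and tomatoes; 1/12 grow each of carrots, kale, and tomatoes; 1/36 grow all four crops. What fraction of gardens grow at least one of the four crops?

5/6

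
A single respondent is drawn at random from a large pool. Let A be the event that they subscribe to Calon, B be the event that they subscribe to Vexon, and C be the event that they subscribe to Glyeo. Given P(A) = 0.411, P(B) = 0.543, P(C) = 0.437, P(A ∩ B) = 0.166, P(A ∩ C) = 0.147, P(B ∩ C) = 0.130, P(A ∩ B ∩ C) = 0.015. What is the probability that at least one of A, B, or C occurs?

By inclusion–exclusion:
P(A ∪ B ∪ C) = 0.411 + 0.543 + 0.437 − 0.166 − 0.147 − 0.130 + 0.015 = 0.963

0.963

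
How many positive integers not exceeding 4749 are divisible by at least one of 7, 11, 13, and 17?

678 + 431 + 365 + 279 − 61 − 52 − 39 − 33 − 25 − 21 + 4 + 3 + 3 + 1 − 0 = 1533

1533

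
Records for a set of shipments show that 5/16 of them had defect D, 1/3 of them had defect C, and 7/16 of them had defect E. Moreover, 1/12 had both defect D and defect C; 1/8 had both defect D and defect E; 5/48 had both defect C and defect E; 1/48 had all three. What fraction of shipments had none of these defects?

Inclusion–exclusion gives
P(union) = 5/16 + 1/3 + 7/16 − 1/12 − 1/8 − 5/48 + 1/48 = 19/24
P(none) = 1 − 19/24 = 5/24

5/24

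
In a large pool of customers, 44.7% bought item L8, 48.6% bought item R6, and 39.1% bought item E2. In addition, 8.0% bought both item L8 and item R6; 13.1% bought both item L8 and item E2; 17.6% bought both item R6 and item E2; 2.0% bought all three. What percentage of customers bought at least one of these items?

Inclusion–exclusion gives
P(≥1) = 44.7 + 48.6 + 39.1 − 8.0 − 13.1 − 17.6 + 2.0 = 95.7%

95.7%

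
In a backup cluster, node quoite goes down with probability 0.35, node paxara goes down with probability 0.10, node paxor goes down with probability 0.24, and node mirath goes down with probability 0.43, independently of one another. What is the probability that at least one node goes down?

0.746578

Independence gives P(none) = ∏(1 − pᵢ).
P(none) = (1 − 0.35) × (1 − 0.10) × (1 − 0.24) × (1 − 0.43) = 0.65 × 0.90 × 0.76 × 0.57 = 0.253422
P(at least one) = 1 − 0.253422 = 0.746578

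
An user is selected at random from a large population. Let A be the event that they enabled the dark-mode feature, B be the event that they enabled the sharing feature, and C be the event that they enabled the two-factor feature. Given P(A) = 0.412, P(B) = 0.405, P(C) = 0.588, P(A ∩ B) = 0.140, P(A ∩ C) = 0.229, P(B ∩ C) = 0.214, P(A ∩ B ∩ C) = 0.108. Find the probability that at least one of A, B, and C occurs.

P(A ∪ B ∪ C) = 0.412 + 0.405 + 0.588 − 0.140 − 0.229 − 0.214 + 0.108 = 0.930

0.930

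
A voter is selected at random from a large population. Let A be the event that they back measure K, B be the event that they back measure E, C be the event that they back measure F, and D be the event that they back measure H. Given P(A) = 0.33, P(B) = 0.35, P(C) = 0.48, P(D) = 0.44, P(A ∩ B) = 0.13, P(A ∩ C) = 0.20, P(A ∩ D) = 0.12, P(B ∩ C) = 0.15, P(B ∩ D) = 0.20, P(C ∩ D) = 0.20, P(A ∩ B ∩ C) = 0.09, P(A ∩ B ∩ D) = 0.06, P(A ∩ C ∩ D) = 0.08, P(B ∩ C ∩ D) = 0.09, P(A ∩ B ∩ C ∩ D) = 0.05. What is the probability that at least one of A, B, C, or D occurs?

P(A ∪ B ∪ C ∪ D) = 0.33 + 0.35 + 0.48 + 0.44 − 0.13 − 0.20 − 0.12 − 0.15 − 0.20 − 0.20 + 0.09 + 0.06 + 0.08 + 0.09 − 0.05 = 0.87

0.87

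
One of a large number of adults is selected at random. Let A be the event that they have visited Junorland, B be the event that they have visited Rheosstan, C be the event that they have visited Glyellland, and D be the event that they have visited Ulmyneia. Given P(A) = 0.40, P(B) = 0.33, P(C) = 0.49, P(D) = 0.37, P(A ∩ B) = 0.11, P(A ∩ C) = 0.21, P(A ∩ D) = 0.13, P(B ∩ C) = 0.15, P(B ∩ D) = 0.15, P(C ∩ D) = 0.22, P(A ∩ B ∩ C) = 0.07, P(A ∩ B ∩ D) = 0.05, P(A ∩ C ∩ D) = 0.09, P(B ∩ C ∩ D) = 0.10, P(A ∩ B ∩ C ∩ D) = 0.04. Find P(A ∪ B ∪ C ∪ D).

0.89

Using inclusion–exclusion:
P(A ∪ B ∪ C ∪ D) = 0.40 + 0.33 + 0.49 + 0.37 − 0.11 − 0.21 − 0.13 − 0.15 − 0.15 − 0.22 + 0.07 + 0.05 + 0.09 + 0.10 − 0.04 = 0.89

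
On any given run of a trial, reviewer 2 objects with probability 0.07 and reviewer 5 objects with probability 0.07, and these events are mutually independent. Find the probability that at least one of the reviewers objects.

0.1351

P(none) = (1 − 0.07) × (1 − 0.07) = 0.93 × 0.93 = 0.8649
P(at least one) = 1 − 0.8649 = 0.1351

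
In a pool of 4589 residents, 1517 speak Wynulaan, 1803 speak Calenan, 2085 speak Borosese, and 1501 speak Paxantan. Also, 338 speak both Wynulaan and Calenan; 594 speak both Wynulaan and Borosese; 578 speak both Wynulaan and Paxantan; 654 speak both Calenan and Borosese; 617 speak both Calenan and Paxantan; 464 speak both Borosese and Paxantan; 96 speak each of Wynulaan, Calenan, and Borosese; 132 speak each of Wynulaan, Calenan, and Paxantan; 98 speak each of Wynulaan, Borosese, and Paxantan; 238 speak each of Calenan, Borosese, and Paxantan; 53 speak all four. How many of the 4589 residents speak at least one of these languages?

4172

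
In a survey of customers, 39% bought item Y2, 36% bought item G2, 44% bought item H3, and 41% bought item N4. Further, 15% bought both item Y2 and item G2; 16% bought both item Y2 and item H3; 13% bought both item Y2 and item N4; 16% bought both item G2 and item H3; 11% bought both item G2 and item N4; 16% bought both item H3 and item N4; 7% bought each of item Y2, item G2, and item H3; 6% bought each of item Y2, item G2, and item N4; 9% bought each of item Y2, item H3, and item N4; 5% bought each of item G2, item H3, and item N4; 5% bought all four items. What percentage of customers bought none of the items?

5%

P(at least one) = 39 + 36 + 44 + 41 − 15 − 16 − 13 − 16 − 11 − 16 + 7 + 6 + 9 + 5 − 5 = 95%
P(none) = 100% − 95% = 5%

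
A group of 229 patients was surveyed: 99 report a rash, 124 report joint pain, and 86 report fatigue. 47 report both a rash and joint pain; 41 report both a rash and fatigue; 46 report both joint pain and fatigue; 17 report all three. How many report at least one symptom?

192

Inclusion–exclusion gives
|union| = 99 + 124 + 86 − 47 − 41 − 46 + 17 = 192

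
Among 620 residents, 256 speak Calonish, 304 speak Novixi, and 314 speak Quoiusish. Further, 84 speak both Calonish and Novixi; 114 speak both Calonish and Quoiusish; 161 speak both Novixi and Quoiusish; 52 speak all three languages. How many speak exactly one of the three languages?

|exactly one| = 256 + 304 + 314 − 2·84 − 2·114 − 2·161 + 3·52 = 312

312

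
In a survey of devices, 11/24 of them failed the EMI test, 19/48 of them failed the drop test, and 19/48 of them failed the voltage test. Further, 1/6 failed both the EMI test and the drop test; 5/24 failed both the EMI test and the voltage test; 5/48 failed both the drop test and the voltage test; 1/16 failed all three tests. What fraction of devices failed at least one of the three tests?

Inclusion–exclusion gives
P(≥1) = 11/24 + 19/48 + 19/48 − 1/6 − 5/24 − 5/48 + 1/16 = 5/6

5/6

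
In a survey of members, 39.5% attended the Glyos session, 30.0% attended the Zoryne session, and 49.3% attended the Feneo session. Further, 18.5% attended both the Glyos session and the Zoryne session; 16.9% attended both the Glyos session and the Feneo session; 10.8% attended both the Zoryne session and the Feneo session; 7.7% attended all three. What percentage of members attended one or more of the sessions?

80.3%

P(union) = 39.5 + 30.0 + 49.3 − 18.5 − 16.9 − 10.8 + 7.7 = 80.3%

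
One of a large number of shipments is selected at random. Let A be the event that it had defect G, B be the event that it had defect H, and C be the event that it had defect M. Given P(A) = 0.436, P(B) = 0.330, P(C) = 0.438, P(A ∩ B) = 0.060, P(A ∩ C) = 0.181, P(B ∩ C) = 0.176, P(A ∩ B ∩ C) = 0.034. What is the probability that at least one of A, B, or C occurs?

0.821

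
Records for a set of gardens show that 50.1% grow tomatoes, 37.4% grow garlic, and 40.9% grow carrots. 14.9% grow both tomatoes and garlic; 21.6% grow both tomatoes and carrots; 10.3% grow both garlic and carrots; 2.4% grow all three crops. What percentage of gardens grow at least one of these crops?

84.0%

By inclusion–exclusion:
P(at least one) = 50.1 + 37.4 + 40.9 − 14.9 − 21.6 − 10.3 + 2.4 = 84.0%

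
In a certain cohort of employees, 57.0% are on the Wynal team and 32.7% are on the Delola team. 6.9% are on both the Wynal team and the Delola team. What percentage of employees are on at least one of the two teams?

Using inclusion–exclusion:
P(at least one) = 57.0 + 32.7 − 6.9 = 82.8%

82.8%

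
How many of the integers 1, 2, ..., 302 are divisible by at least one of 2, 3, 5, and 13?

228

floor(302/2) + floor(302/3) + floor(302/5) + floor(302/13) − floor(302/6) − floor(302/10) − floor(302/26) − floor(302/15) − floor(302/39) − floor(302/65) + floor(302/30) + floor(302/78) + floor(302/130) + floor(302/195) − floor(302/390) = 151 + 100 + 60 + 23 − 50 − 30 − 11 − 20 − 7 − 4 + 10 + 3 + 2 + 1 − 0 = 228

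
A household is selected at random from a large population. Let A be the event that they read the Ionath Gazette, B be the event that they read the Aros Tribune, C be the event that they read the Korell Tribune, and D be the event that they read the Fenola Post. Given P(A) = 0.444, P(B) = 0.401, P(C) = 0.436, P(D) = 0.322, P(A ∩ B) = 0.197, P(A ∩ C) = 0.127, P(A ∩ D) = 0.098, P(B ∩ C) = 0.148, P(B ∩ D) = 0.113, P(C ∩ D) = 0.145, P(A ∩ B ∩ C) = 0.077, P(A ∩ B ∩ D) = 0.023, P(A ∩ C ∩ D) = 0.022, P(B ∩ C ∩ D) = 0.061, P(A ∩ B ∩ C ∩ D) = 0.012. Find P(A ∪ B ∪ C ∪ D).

0.946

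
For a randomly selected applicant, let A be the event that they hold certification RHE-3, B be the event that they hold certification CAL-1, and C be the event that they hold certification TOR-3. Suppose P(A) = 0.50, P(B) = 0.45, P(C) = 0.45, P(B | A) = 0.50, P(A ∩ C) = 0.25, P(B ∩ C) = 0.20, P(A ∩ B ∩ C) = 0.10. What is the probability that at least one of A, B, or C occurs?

P(A ∩ B) = P(A)·P(B|A) = 0.50 × 0.50 = 0.25
P(A ∪ B ∪ C) = 0.50 + 0.45 + 0.45 − 0.25 − 0.25 − 0.20 + 0.10 = 0.80

0.80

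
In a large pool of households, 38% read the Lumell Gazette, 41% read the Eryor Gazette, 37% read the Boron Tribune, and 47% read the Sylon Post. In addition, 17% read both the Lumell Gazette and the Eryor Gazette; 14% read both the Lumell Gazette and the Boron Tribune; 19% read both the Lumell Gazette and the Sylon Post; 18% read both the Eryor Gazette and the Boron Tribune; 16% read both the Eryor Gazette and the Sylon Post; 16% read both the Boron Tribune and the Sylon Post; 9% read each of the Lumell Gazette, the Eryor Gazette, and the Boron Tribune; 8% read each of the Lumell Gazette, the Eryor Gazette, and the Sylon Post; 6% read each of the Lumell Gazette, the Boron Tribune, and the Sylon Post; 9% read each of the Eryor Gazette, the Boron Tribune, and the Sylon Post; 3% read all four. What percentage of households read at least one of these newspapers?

Inclusion–exclusion gives
P(≥1) = 38 + 41 + 37 + 47 − 17 − 14 − 19 − 18 − 16 − 16 + 9 + 8 + 6 + 9 − 3 = 92%

92%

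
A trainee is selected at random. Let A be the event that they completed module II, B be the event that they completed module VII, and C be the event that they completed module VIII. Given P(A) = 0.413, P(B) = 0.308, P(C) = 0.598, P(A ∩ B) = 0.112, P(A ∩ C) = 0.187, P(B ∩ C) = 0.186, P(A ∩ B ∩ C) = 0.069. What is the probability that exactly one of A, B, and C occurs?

0.556

Using the inclusion–exclusion count for exactly one event:
P(exactly one) = 0.413 + 0.308 + 0.598 − 2·0.112 − 2·0.187 − 2·0.186 + 3·0.069 = 0.556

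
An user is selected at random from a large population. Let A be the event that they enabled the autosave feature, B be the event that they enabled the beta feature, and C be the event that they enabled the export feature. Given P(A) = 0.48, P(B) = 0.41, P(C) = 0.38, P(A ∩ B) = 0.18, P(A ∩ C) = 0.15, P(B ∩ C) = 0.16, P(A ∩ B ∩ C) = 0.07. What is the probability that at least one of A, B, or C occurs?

0.85

Inclusion–exclusion gives
P(A ∪ B ∪ C) = 0.48 + 0.41 + 0.38 − 0.18 − 0.15 − 0.16 + 0.07 = 0.85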